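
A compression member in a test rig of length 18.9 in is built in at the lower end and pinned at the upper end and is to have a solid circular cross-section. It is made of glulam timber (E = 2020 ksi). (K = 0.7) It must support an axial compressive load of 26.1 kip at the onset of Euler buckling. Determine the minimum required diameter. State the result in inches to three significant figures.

L_e = K·L = 0.7 × 18.9 = 13.23 in
Required I = P_cr·L_e²/(π²E) = 2.610×10^4 × 13.23² / (π² × 2.02×10^6) = 0.2291 in⁴
Solid circle: I = πd⁴/64  ⇒  d = (64I/π)^(1/4) = (64×0.2291/π)^(1/4) = 1.47 in

d ≈ 1.47 in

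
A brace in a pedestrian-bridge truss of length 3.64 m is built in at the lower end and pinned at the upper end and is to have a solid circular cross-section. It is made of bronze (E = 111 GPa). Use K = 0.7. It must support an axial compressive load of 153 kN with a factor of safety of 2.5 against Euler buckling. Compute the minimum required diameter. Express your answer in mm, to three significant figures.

Required P_cr = n·P = 2.5 × 153 = 382.5 kN
L_e = K·L = 0.7 × 3.64 = 2.548 m
Required I = P_cr·L_e²/(π²E) = 3.825×10^5 × 2.548² / (π² × 1.11×10^11) = 2.267×10^-6 m⁴
I_req = 2.267×10^6 mm⁴
Solid circle: I = πd⁴/64  ⇒  d = (64I/π)^(1/4) = (64×2.267×10^6/π)^(1/4) = 82.4 mm

d ≈ 82.4 mm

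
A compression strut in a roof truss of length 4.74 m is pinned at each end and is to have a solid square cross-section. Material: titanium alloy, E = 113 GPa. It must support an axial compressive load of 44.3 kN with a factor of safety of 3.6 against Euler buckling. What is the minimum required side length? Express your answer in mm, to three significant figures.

Required P_cr = n·P = 3.6 × 44.3 = 159.5 kN
L_e = K·L = 1 × 4.74 = 4.740 m
Required I = P_cr·L_e²/(π²E) = 1.595×10^5 × 4.740² / (π² × 1.13×10^11) = 3.213×10^-6 m⁴
I_req = 3.213×10^6 mm⁴
Solid square: I = a⁴/12  ⇒  a = (12I)^(1/4) = (12×3.213×10^6)^(1/4) = 78.8 mm

a ≈ 78.8 mm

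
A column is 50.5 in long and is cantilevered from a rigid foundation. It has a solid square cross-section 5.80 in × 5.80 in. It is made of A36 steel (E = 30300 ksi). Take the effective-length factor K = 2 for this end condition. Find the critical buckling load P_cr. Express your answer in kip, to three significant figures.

I = a⁴/12 = 5.80⁴/12 = 94.30 in⁴
Effective length L_e = K·L = 2 × 50.5 = 101.0 in
P_cr = π²EI / L_e² = π² × 30300×10³ × 94.30 / 101.0² = 2.765×10^6 lb

P_cr ≈ 2760 kip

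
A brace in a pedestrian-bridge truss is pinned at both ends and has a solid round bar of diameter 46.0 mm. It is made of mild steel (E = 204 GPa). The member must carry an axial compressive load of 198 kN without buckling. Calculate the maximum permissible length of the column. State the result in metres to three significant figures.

L_max ≈ 1.49 m

I = πd⁴/64 = π×46.0⁴/64 = 2.198×10^5 mm⁴
I = 2.198×10^-7 m⁴
At the buckling limit P_cr = P = 1.980×10^5 N
From P_cr = π²EI/(K·L)²:  L = (1/K)·√(π²EI/P_cr) = (1/1)·√(π²×2.04×10^11×2.198×10^-7/1.980×10^5)
L = 1.49 m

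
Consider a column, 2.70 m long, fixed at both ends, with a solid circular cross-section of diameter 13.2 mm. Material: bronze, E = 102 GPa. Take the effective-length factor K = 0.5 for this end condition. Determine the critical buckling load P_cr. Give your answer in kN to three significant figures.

P_cr ≈ 0.823 kN

I = πd⁴/64 = π×13.2⁴/64 = 1.490×10^3 mm⁴
I = 1.490×10^3 mm⁴ = 1.490×10^-9 m⁴
Effective length L_e = K·L = 0.5 × 2.70 = 1.350 m
P_cr = π²EI / L_e² = π² × 102×10⁹ × 1.490×10^-9 / 1.350² = 823.2 N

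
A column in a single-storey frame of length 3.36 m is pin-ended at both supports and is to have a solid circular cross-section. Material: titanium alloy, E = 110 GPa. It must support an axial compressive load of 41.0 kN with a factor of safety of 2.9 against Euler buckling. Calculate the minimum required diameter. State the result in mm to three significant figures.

d ≈ 70.8 mm

Required P_cr = n·P = 2.9 × 41.0 = 118.9 kN
L_e = K·L = 1 × 3.36 = 3.360 m
Required I = P_cr·L_e²/(π²E) = 1.189×10^5 × 3.360² / (π² × 1.10×10^11) = 1.236×10^-6 m⁴
I_req = 1.236×10^6 mm⁴
Solid circle: I = πd⁴/64  ⇒  d = (64I/π)^(1/4) = (64×1.236×10^6/π)^(1/4) = 70.8 mm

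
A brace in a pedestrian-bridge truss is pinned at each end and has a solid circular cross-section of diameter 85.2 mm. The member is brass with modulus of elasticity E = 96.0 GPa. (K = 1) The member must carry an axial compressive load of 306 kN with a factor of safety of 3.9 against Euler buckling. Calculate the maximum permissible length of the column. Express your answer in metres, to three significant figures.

I = πd⁴/64 = π×85.2⁴/64 = 2.587×10^6 mm⁴
I = 2.587×10^-6 m⁴
Required critical load P_cr = n·P = 3.9 × 306 = 1193 kN = 1.193×10^6 N
From P_cr = π²EI/(K·L)²:  L = (1/K)·√(π²EI/P_cr) = (1/1)·√(π²×9.60×10^10×2.587×10^-6/1.193×10^6)
L = 1.43 m

L_max ≈ 1.43 m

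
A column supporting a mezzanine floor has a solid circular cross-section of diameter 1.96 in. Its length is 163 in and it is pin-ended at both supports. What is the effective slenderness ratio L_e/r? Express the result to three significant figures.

For a solid circle r = d/4 = 1.96/4 = 0.4900 in
L_e = K·L = 1 × 163 = 163.0 in
λ = L_e / r_min = 163.00 / 0.4900 = 333

λ ≈ 333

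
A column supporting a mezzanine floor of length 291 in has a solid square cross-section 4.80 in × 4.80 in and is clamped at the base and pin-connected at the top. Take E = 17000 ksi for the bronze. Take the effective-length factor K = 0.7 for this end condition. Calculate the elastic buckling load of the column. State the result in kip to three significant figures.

I = a⁴/12 = 4.80⁴/12 = 44.24 in⁴
Effective length L_e = K·L = 0.7 × 291 = 203.7 in
P_cr = π²EI / L_e² = π² × 17000×10³ × 44.24 / 203.7² = 1.789×10^5 lb

P_cr ≈ 179 kip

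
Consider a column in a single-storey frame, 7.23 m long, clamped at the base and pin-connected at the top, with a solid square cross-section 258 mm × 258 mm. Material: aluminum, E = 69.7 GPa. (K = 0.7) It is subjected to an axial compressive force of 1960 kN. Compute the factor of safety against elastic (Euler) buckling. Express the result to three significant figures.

n ≈ 5.06

I = a⁴/12 = 258⁴/12 = 3.692×10^8 mm⁴
I = 3.692×10^8 mm⁴ = 3.692×10^-4 m⁴
Effective length L_e = K·L = 0.7 × 7.23 = 5.061 m
P_cr = π²EI / L_e² = π² × 69.7×10⁹ × 3.692×10^-4 / 5.061² = 9.916×10^6 N
Factor of safety n = P_cr / P = 9916.5 / 1960 = 5.06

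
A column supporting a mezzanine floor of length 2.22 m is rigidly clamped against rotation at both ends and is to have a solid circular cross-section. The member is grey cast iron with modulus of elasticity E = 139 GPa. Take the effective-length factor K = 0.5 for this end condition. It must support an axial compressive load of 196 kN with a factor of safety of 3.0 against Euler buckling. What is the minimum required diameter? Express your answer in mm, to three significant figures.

Required P_cr = n·P = 3.0 × 196 = 588.0 kN
L_e = K·L = 0.5 × 2.22 = 1.110 m
Required I = P_cr·L_e²/(π²E) = 5.880×10^5 × 1.110² / (π² × 1.39×10^11) = 5.281×10^-7 m⁴
I_req = 5.281×10^5 mm⁴
Solid circle: I = πd⁴/64  ⇒  d = (64I/π)^(1/4) = (64×5.281×10^5/π)^(1/4) = 57.3 mm

d ≈ 57.3 mm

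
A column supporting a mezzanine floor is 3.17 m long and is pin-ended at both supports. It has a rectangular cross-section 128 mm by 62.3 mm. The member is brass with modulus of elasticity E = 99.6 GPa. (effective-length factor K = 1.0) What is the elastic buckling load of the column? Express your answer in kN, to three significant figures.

Buckling occurs about the weak axis: I_min = h·b³/12 with b = 62.3 mm (the shorter side).
I_min = 128×62.3³/12 = 2.579×10^6 mm⁴
I = 2.579×10^6 mm⁴ = 2.579×10^-6 m⁴
Effective length L_e = K·L = 1 × 3.17 = 3.170 m
P_cr = π²EI / L_e² = π² × 99.6×10⁹ × 2.579×10^-6 / 3.170² = 2.523×10^5 N

P_cr ≈ 252 kN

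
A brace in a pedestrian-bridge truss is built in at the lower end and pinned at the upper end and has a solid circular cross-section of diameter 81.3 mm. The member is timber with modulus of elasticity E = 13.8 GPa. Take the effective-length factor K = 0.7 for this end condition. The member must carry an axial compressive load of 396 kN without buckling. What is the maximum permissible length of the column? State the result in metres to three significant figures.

L_max ≈ 1.23 m

I = πd⁴/64 = π×81.3⁴/64 = 2.145×10^6 mm⁴
I = 2.145×10^-6 m⁴
At the buckling limit P_cr = P = 3.960×10^5 N
From P_cr = π²EI/(K·L)²:  L = (1/K)·√(π²EI/P_cr) = (1/0.7)·√(π²×1.38×10^10×2.145×10^-6/3.960×10^5)
L = 1.23 m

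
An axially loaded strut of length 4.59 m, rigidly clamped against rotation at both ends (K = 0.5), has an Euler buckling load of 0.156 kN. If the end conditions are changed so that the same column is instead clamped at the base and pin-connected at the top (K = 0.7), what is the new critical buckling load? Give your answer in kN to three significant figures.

P_cr ≈ 0.0796 kN

P_cr ∝ 1/K², so P_cr,new = P_cr,old × (K_old/K_new)² = 0.156 × (0.5/0.7)²
= 0.156 × 0.5102 = 0.0796 kN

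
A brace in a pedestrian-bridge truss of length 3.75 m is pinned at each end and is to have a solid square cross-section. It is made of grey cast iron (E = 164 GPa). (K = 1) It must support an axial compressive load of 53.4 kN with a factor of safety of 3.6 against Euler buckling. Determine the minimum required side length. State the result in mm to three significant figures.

a ≈ 66.9 mm

Required P_cr = n·P = 3.6 × 53.4 = 192.2 kN
L_e = K·L = 1 × 3.75 = 3.750 m
Required I = P_cr·L_e²/(π²E) = 1.922×10^5 × 3.750² / (π² × 1.64×10^11) = 1.670×10^-6 m⁴
I_req = 1.670×10^6 mm⁴
Solid square: I = a⁴/12  ⇒  a = (12I)^(1/4) = (12×1.670×10^6)^(1/4) = 66.9 mm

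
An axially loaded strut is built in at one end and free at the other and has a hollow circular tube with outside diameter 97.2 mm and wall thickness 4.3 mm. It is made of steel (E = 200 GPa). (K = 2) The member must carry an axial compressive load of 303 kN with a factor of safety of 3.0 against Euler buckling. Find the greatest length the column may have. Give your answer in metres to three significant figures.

L_max ≈ 0.858 m

Inner diameter d_i = 97.2 − 2×4.3 = 88.60 mm
I = π(d_o⁴ − d_i⁴)/64 = π(97.2⁴ − 88.60⁴)/64 = 1.357×10^6 mm⁴
I = 1.357×10^-6 m⁴
Required critical load P_cr = n·P = 3.0 × 303 = 909.0 kN = 9.090×10^5 N
From P_cr = π²EI/(K·L)²:  L = (1/K)·√(π²EI/P_cr) = (1/2)·√(π²×2.00×10^11×1.357×10^-6/9.090×10^5)
L = 0.858 m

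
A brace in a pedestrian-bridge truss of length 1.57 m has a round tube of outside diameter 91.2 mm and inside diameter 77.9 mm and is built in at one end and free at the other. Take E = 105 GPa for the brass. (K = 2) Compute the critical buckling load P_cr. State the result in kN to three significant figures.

P_cr ≈ 167 kN

d_o = 91.2 mm, d_i = 77.9 mm
I = π(d_o⁴ − d_i⁴)/64 = π(91.2⁴ − 77.90⁴)/64 = 1.588×10^6 mm⁴
I = 1.588×10^6 mm⁴ = 1.588×10^-6 m⁴
Effective length L_e = K·L = 2 × 1.57 = 3.140 m
P_cr = π²EI / L_e² = π² × 105×10⁹ × 1.588×10^-6 / 3.140² = 1.669×10^5 N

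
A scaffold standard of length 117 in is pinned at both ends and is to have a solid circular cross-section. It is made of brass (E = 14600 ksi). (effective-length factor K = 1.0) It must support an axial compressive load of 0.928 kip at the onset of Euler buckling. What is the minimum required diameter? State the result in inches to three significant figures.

L_e = K·L = 1 × 117 = 117.0 in
Required I = P_cr·L_e²/(π²E) = 928.0 × 117.0² / (π² × 1.46×10^7) = 8.816×10^-2 in⁴
Solid circle: I = πd⁴/64  ⇒  d = (64I/π)^(1/4) = (64×8.816×10^-2/π)^(1/4) = 1.16 in

d ≈ 1.16 in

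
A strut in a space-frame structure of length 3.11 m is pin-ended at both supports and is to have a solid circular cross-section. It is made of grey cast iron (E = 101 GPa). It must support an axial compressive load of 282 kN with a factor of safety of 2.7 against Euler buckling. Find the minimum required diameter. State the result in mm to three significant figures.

d ≈ 111 mm

Required P_cr = n·P = 2.7 × 282 = 761.4 kN
L_e = K·L = 1 × 3.11 = 3.110 m
Required I = P_cr·L_e²/(π²E) = 7.614×10^5 × 3.110² / (π² × 1.01×10^11) = 7.388×10^-6 m⁴
I_req = 7.388×10^6 mm⁴
Solid circle: I = πd⁴/64  ⇒  d = (64I/π)^(1/4) = (64×7.388×10^6/π)^(1/4) = 111 mm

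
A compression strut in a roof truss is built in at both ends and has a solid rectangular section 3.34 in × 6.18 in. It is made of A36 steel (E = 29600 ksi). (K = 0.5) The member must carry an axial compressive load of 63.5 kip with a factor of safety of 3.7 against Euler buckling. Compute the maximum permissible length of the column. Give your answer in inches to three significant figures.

Buckling occurs about the weak axis: I_min = h·b³/12 with b = 3.34 in (the shorter side).
I_min = 6.18×3.34³/12 = 19.19 in⁴
Required critical load P_cr = n·P = 3.7 × 63.5 = 235.0 kip = 2.349×10^5 lb
From P_cr = π²EI/(K·L)²:  L = (1/K)·√(π²EI/P_cr) = (1/0.5)·√(π²×2.96×10^7×19.19/2.349×10^5)
L = 309 in

L_max ≈ 309 in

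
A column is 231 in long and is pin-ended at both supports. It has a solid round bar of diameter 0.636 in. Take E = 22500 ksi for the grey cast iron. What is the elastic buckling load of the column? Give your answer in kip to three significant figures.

P_cr ≈ 0.0334 kip

I = πd⁴/64 = π×0.636⁴/64 = 8.032×10^-3 in⁴
Effective length L_e = K·L = 1 × 231 = 231.0 in
P_cr = π²EI / L_e² = π² × 22500×10³ × 8.032×10^-3 / 231.0² = 33.42 lb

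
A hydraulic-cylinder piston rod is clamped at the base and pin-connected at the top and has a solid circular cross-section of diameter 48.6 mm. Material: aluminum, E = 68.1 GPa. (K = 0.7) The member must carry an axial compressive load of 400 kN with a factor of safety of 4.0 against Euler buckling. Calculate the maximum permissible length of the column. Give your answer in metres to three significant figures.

I = πd⁴/64 = π×48.6⁴/64 = 2.739×10^5 mm⁴
I = 2.739×10^-7 m⁴
Required critical load P_cr = n·P = 4.0 × 400 = 1600 kN = 1.600×10^6 N
From P_cr = π²EI/(K·L)²:  L = (1/K)·√(π²EI/P_cr) = (1/0.7)·√(π²×6.81×10^10×2.739×10^-7/1.600×10^6)
L = 0.485 m

L_max ≈ 0.485 m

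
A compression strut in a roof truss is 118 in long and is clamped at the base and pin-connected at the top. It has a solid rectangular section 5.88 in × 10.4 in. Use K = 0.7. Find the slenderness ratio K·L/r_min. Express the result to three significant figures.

λ ≈ 48.7

For a rectangle r_min = b/√12 = 5.88/√12 = 1.697 in
L_e = K·L = 0.7 × 118 = 82.60 in
λ = L_e / r_min = 82.600 / 1.697 = 48.7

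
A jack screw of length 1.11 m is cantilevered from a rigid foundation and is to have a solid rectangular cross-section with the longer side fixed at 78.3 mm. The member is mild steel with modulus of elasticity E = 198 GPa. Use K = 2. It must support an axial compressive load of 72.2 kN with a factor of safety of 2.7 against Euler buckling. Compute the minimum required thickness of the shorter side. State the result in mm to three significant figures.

Required P_cr = n·P = 2.7 × 72.2 = 194.9 kN
L_e = K·L = 2 × 1.11 = 2.220 m
Required I = P_cr·L_e²/(π²E) = 1.949×10^5 × 2.220² / (π² × 1.98×10^11) = 4.916×10^-7 m⁴
I_req = 4.916×10^5 mm⁴
Rectangle, weak axis: I_min = h·b³/12 with h = 78.3 mm fixed  ⇒  b = (12I/h)^(1/3) = 42.2 mm

b ≈ 42.2 mm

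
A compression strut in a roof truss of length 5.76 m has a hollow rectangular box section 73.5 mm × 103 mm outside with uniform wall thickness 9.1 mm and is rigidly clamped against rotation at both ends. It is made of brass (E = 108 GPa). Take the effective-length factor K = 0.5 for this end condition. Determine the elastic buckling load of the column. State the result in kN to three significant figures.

P_cr ≈ 284 kN

Inner dimensions: h_i = 103 − 2×9.1 = 84.80 mm, b_i = 73.5 − 2×9.1 = 55.30 mm
Weak-axis I_min = (h_o·b_o³ − h_i·b_i³)/12 with b_o = 73.5, b_i = 55.30 mm (shorter outer/inner sides).
I_min = (103×73.5³ − 84.80×55.30³)/12 = 2.213×10^6 mm⁴
I = 2.213×10^6 mm⁴ = 2.213×10^-6 m⁴
Effective length L_e = K·L = 0.5 × 5.76 = 2.880 m
P_cr = π²EI / L_e² = π² × 108×10⁹ × 2.213×10^-6 / 2.880² = 2.844×10^5 N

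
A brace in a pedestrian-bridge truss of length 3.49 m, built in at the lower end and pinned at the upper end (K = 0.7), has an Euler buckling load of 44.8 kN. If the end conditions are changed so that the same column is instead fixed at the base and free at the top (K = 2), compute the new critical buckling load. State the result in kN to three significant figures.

P_cr ∝ 1/K², so P_cr,new = P_cr,old × (K_old/K_new)² = 44.8 × (0.7/2)²
= 44.8 × 0.1225 = 5.49 kN

P_cr ≈ 5.49 kN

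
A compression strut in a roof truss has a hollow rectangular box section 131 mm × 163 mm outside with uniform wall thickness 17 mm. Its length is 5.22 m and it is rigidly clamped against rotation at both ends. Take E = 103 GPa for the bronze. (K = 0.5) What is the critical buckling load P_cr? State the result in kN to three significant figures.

P_cr ≈ 3090 kN

Inner dimensions: h_i = 163 − 2×17 = 129.0 mm, b_i = 131 − 2×17 = 97.00 mm
Weak-axis I_min = (h_o·b_o³ − h_i·b_i³)/12 with b_o = 131, b_i = 97.00 mm (shorter outer/inner sides).
I_min = (163×131³ − 129.0×97.00³)/12 = 2.073×10^7 mm⁴
I = 2.073×10^7 mm⁴ = 2.073×10^-5 m⁴
Effective length L_e = K·L = 0.5 × 5.22 = 2.610 m
P_cr = π²EI / L_e² = π² × 103×10⁹ × 2.073×10^-5 / 2.610² = 3.093×10^6 N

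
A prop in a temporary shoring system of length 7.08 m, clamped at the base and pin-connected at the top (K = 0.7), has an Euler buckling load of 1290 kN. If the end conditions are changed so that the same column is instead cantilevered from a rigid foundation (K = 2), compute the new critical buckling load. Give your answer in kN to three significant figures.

P_cr ≈ 158 kN

P_cr ∝ 1/K², so P_cr,new = P_cr,old × (K_old/K_new)² = 1290 × (0.7/2)²
= 1290 × 0.1225 = 158 kN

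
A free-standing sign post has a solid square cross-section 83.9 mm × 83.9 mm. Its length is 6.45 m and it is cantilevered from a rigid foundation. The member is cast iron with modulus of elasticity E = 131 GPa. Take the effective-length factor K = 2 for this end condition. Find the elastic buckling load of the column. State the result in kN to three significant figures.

I = a⁴/12 = 83.9⁴/12 = 4.129×10^6 mm⁴
I = 4.129×10^6 mm⁴ = 4.129×10^-6 m⁴
Effective length L_e = K·L = 2 × 6.45 = 12.90 m
P_cr = π²EI / L_e² = π² × 131×10⁹ × 4.129×10^-6 / 12.90² = 3.208×10^4 N

P_cr ≈ 32.1 kN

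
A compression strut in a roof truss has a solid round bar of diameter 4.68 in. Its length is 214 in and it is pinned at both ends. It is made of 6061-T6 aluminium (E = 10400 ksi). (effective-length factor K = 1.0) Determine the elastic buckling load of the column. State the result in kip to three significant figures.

I = πd⁴/64 = π×4.68⁴/64 = 23.55 in⁴
Effective length L_e = K·L = 1 × 214 = 214.0 in
P_cr = π²EI / L_e² = π² × 10400×10³ × 23.55 / 214.0² = 5.278×10^4 lb

P_cr ≈ 52.8 kip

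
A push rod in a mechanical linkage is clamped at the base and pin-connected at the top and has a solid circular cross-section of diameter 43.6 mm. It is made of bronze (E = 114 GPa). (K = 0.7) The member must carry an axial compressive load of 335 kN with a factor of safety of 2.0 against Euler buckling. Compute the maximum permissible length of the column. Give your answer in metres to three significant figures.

L_max ≈ 0.780 m

I = πd⁴/64 = π×43.6⁴/64 = 1.774×10^5 mm⁴
I = 1.774×10^-7 m⁴
Required critical load P_cr = n·P = 2.0 × 335 = 670.0 kN = 6.700×10^5 N
From P_cr = π²EI/(K·L)²:  L = (1/K)·√(π²EI/P_cr) = (1/0.7)·√(π²×1.14×10^11×1.774×10^-7/6.700×10^5)
L = 0.780 m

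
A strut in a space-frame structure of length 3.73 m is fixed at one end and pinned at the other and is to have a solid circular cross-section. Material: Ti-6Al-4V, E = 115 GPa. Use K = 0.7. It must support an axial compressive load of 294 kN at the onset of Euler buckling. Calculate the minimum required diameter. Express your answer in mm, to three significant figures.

d ≈ 77.4 mm

L_e = K·L = 0.7 × 3.73 = 2.611 m
Required I = P_cr·L_e²/(π²E) = 2.940×10^5 × 2.611² / (π² × 1.15×10^11) = 1.766×10^-6 m⁴
I_req = 1.766×10^6 mm⁴
Solid circle: I = πd⁴/64  ⇒  d = (64I/π)^(1/4) = (64×1.766×10^6/π)^(1/4) = 77.4 mm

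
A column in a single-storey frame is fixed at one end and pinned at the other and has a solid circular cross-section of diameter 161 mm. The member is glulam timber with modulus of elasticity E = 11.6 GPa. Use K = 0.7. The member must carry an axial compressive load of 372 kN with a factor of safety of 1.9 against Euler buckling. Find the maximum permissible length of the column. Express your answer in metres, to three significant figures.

I = πd⁴/64 = π×161⁴/64 = 3.298×10^7 mm⁴
I = 3.298×10^-5 m⁴
Required critical load P_cr = n·P = 1.9 × 372 = 706.8 kN = 7.068×10^5 N
From P_cr = π²EI/(K·L)²:  L = (1/K)·√(π²EI/P_cr) = (1/0.7)·√(π²×1.16×10^10×3.298×10^-5/7.068×10^5)
L = 3.30 m

L_max ≈ 3.30 m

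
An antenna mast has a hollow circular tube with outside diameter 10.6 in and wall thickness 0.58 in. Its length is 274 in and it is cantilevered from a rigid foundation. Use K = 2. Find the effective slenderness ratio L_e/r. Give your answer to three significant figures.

λ ≈ 154

Inner diameter d_i = 10.6 − 2×0.58 = 9.440 in
I = π(d_o⁴ − d_i⁴)/64 = π(10.6⁴ − 9.440⁴)/64 = 229.9 in⁴
A = 18.26 in²;  r_min = √(I/A) = √(229.9/18.26) = 3.549 in
L_e = K·L = 2 × 274 = 548.0 in
λ = L_e / r_min = 548.00 / 3.549 = 154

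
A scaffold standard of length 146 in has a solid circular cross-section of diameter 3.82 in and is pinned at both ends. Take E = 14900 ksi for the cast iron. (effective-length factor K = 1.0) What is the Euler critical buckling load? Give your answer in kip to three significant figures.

P_cr ≈ 72.1 kip

I = πd⁴/64 = π×3.82⁴/64 = 10.45 in⁴
Effective length L_e = K·L = 1 × 146 = 146.0 in
P_cr = π²EI / L_e² = π² × 14900×10³ × 10.45 / 146.0² = 7.211×10^4 lb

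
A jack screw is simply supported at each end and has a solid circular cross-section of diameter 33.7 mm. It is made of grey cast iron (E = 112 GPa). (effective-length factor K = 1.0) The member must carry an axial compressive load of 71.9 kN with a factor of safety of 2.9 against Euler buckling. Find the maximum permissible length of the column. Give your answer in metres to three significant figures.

I = πd⁴/64 = π×33.7⁴/64 = 6.331×10^4 mm⁴
I = 6.331×10^-8 m⁴
Required critical load P_cr = n·P = 2.9 × 71.9 = 208.5 kN = 2.085×10^5 N
From P_cr = π²EI/(K·L)²:  L = (1/K)·√(π²EI/P_cr) = (1/1)·√(π²×1.12×10^11×6.331×10^-8/2.085×10^5)
L = 0.579 m

L_max ≈ 0.579 m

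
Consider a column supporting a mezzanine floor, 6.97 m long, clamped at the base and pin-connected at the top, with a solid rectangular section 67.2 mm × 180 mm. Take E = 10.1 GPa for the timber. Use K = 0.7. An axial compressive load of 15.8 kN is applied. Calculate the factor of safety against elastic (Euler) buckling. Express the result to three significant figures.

n ≈ 1.21

Buckling occurs about the weak axis: I_min = h·b³/12 with b = 67.2 mm (the shorter side).
I_min = 180×67.2³/12 = 4.552×10^6 mm⁴
I = 4.552×10^6 mm⁴ = 4.552×10^-6 m⁴
Effective length L_e = K·L = 0.7 × 6.97 = 4.879 m
P_cr = π²EI / L_e² = π² × 10.1×10⁹ × 4.552×10^-6 / 4.879² = 1.906×10^4 N
Factor of safety n = P_cr / P = 19.062 / 15.8 = 1.21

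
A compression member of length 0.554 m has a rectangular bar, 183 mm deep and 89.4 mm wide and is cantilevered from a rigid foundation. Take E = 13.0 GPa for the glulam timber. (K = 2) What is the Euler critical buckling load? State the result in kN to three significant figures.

P_cr ≈ 1140 kN

Buckling occurs about the weak axis: I_min = h·b³/12 with b = 89.4 mm (the shorter side).
I_min = 183×89.4³/12 = 1.090×10^7 mm⁴
I = 1.090×10^7 mm⁴ = 1.090×10^-5 m⁴
Effective length L_e = K·L = 2 × 0.554 = 1.108 m
P_cr = π²EI / L_e² = π² × 13.0×10⁹ × 1.090×10^-5 / 1.108² = 1.139×10^6 N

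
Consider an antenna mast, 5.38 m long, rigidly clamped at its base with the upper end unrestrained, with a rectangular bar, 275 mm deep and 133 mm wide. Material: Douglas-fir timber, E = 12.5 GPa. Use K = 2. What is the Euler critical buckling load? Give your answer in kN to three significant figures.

P_cr ≈ 57.5 kN

Buckling occurs about the weak axis: I_min = h·b³/12 with b = 133 mm (the shorter side).
I_min = 275×133³/12 = 5.391×10^7 mm⁴
I = 5.391×10^7 mm⁴ = 5.391×10^-5 m⁴
Effective length L_e = K·L = 2 × 5.38 = 10.76 m
P_cr = π²EI / L_e² = π² × 12.5×10⁹ × 5.391×10^-5 / 10.76² = 5.745×10^4 N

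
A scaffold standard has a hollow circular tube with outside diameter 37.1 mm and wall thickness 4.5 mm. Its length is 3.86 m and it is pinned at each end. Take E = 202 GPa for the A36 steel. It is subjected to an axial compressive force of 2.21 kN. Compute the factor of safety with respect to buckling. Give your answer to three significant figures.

Inner diameter d_i = 37.1 − 2×4.5 = 28.10 mm
I = π(d_o⁴ − d_i⁴)/64 = π(37.1⁴ − 28.10⁴)/64 = 6.239×10^4 mm⁴
I = 6.239×10^4 mm⁴ = 6.239×10^-8 m⁴
Effective length L_e = K·L = 1 × 3.86 = 3.860 m
P_cr = π²EI / L_e² = π² × 202×10⁹ × 6.239×10^-8 / 3.860² = 8.348×10^3 N
Factor of safety n = P_cr / P = 8.3483 / 2.21 = 3.78

n ≈ 3.78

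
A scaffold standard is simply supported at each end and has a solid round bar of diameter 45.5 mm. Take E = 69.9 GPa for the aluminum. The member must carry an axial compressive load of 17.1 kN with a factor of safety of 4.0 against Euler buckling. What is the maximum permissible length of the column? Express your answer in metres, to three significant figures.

I = πd⁴/64 = π×45.5⁴/64 = 2.104×10^5 mm⁴
I = 2.104×10^-7 m⁴
Required critical load P_cr = n·P = 4.0 × 17.1 = 68.40 kN = 6.840×10^4 N
From P_cr = π²EI/(K·L)²:  L = (1/K)·√(π²EI/P_cr) = (1/1)·√(π²×6.99×10^10×2.104×10^-7/6.840×10^4)
L = 1.46 m

L_max ≈ 1.46 m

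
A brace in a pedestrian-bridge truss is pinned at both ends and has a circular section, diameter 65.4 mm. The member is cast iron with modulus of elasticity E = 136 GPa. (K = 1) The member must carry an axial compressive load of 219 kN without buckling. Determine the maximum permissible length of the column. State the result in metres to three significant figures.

I = πd⁴/64 = π×65.4⁴/64 = 8.980×10^5 mm⁴
I = 8.980×10^-7 m⁴
At the buckling limit P_cr = P = 2.190×10^5 N
From P_cr = π²EI/(K·L)²:  L = (1/K)·√(π²EI/P_cr) = (1/1)·√(π²×1.36×10^11×8.980×10^-7/2.190×10^5)
L = 2.35 m

L_max ≈ 2.35 m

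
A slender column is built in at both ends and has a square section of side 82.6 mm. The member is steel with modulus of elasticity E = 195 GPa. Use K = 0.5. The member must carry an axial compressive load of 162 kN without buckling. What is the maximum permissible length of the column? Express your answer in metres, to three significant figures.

I = a⁴/12 = 82.6⁴/12 = 3.879×10^6 mm⁴
I = 3.879×10^-6 m⁴
At the buckling limit P_cr = P = 1.620×10^5 N
From P_cr = π²EI/(K·L)²:  L = (1/K)·√(π²EI/P_cr) = (1/0.5)·√(π²×1.95×10^11×3.879×10^-6/1.620×10^5)
L = 13.6 m

L_max ≈ 13.6 m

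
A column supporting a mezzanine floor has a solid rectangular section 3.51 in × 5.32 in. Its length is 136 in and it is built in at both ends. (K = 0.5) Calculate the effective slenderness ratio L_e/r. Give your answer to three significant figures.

λ ≈ 67.1

Buckling occurs about the weak axis: I_min = h·b³/12 with b = 3.51 in (the shorter side).
I_min = 5.32×3.51³/12 = 19.17 in⁴
A = 18.67 in²;  r_min = √(I/A) = √(19.17/18.67) = 1.013 in
L_e = K·L = 0.5 × 136 = 68.00 in
λ = L_e / r_min = 68.000 / 1.013 = 67.1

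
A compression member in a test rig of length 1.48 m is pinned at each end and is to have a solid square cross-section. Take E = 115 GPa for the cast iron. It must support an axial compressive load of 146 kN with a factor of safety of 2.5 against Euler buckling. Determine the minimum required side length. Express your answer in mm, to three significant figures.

a ≈ 53.9 mm

Required P_cr = n·P = 2.5 × 146 = 365.0 kN
L_e = K·L = 1 × 1.48 = 1.480 m
Required I = P_cr·L_e²/(π²E) = 3.650×10^5 × 1.480² / (π² × 1.15×10^11) = 7.044×10^-7 m⁴
I_req = 7.044×10^5 mm⁴
Solid square: I = a⁴/12  ⇒  a = (12I)^(1/4) = (12×7.044×10^5)^(1/4) = 53.9 mm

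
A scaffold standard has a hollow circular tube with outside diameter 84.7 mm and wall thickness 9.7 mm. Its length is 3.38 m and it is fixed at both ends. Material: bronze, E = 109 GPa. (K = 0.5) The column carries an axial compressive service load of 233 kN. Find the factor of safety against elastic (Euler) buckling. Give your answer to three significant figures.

Inner diameter d_i = 84.7 − 2×9.7 = 65.30 mm
I = π(d_o⁴ − d_i⁴)/64 = π(84.7⁴ − 65.30⁴)/64 = 1.634×10^6 mm⁴
I = 1.634×10^6 mm⁴ = 1.634×10^-6 m⁴
Effective length L_e = K·L = 0.5 × 3.38 = 1.690 m
P_cr = π²EI / L_e² = π² × 109×10⁹ × 1.634×10^-6 / 1.690² = 6.154×10^5 N
Factor of safety n = P_cr / P = 615.42 / 233 = 2.64

n ≈ 2.64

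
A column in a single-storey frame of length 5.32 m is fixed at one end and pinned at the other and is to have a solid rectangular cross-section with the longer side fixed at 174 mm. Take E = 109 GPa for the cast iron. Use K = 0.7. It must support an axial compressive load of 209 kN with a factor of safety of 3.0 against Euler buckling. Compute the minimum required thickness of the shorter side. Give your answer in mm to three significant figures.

b ≈ 82.3 mm

Required P_cr = n·P = 3.0 × 209 = 627.0 kN
L_e = K·L = 0.7 × 5.32 = 3.724 m
Required I = P_cr·L_e²/(π²E) = 6.270×10^5 × 3.724² / (π² × 1.09×10^11) = 8.083×10^-6 m⁴
I_req = 8.083×10^6 mm⁴
Rectangle, weak axis: I_min = h·b³/12 with h = 174 mm fixed  ⇒  b = (12I/h)^(1/3) = 82.3 mm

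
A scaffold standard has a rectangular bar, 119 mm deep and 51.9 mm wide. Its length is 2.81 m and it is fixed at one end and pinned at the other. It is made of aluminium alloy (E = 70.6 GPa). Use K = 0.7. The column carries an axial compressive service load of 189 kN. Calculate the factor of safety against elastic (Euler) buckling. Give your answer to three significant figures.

Buckling occurs about the weak axis: I_min = h·b³/12 with b = 51.9 mm (the shorter side).
I_min = 119×51.9³/12 = 1.386×10^6 mm⁴
I = 1.386×10^6 mm⁴ = 1.386×10^-6 m⁴
Effective length L_e = K·L = 0.7 × 2.81 = 1.967 m
P_cr = π²EI / L_e² = π² × 70.6×10⁹ × 1.386×10^-6 / 1.967² = 2.497×10^5 N
Factor of safety n = P_cr / P = 249.67 / 189 = 1.32

n ≈ 1.32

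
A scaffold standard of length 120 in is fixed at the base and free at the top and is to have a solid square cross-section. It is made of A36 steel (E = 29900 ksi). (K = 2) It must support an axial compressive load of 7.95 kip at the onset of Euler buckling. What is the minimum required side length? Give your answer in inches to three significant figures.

L_e = K·L = 2 × 120 = 240.0 in
Required I = P_cr·L_e²/(π²E) = 7.950×10^3 × 240.0² / (π² × 2.99×10^7) = 1.552 in⁴
Solid square: I = a⁴/12  ⇒  a = (12I)^(1/4) = (12×1.552)^(1/4) = 2.08 in

a ≈ 2.08 in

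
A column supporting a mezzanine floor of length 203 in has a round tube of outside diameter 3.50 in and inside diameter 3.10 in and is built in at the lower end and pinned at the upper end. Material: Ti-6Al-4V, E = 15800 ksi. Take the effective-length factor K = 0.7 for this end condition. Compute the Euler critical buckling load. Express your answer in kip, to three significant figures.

P_cr ≈ 21.9 kip

d_o = 3.50 in, d_i = 3.10 in
I = π(d_o⁴ − d_i⁴)/64 = π(3.50⁴ − 3.100⁴)/64 = 2.833 in⁴
Effective length L_e = K·L = 0.7 × 203 = 142.1 in
P_cr = π²EI / L_e² = π² × 15800×10³ × 2.833 / 142.1² = 2.188×10^4 lb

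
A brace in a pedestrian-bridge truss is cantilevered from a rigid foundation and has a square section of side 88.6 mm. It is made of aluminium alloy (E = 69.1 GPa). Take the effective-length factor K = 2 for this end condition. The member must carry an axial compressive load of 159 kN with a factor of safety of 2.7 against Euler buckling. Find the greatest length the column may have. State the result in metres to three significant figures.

L_max ≈ 1.43 m

I = a⁴/12 = 88.6⁴/12 = 5.135×10^6 mm⁴
I = 5.135×10^-6 m⁴
Required critical load P_cr = n·P = 2.7 × 159 = 429.3 kN = 4.293×10^5 N
From P_cr = π²EI/(K·L)²:  L = (1/K)·√(π²EI/P_cr) = (1/2)·√(π²×6.91×10^10×5.135×10^-6/4.293×10^5)
L = 1.43 m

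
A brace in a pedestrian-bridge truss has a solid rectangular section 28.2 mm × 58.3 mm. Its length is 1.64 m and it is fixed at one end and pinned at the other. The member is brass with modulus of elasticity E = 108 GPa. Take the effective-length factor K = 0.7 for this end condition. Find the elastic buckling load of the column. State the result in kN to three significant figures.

Buckling occurs about the weak axis: I_min = h·b³/12 with b = 28.2 mm (the shorter side).
I_min = 58.3×28.2³/12 = 1.090×10^5 mm⁴
I = 1.090×10^5 mm⁴ = 1.090×10^-7 m⁴
Effective length L_e = K·L = 0.7 × 1.64 = 1.148 m
P_cr = π²EI / L_e² = π² × 108×10⁹ × 1.090×10^-7 / 1.148² = 8.812×10^4 N

P_cr ≈ 88.1 kN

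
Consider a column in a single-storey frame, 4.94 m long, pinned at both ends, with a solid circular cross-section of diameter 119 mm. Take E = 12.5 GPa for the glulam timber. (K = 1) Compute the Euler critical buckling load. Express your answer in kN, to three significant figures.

I = πd⁴/64 = π×119⁴/64 = 9.844×10^6 mm⁴
I = 9.844×10^6 mm⁴ = 9.844×10^-6 m⁴
Effective length L_e = K·L = 1 × 4.94 = 4.940 m
P_cr = π²EI / L_e² = π² × 12.5×10⁹ × 9.844×10^-6 / 4.940² = 4.976×10^4 N

P_cr ≈ 49.8 kN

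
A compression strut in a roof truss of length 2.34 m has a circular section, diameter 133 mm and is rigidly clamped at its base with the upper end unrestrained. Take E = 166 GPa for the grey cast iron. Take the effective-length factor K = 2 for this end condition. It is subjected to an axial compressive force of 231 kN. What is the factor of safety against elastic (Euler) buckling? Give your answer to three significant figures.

n ≈ 4.97

I = πd⁴/64 = π×133⁴/64 = 1.536×10^7 mm⁴
I = 1.536×10^7 mm⁴ = 1.536×10^-5 m⁴
Effective length L_e = K·L = 2 × 2.34 = 4.680 m
P_cr = π²EI / L_e² = π² × 166×10⁹ × 1.536×10^-5 / 4.680² = 1.149×10^6 N
Factor of safety n = P_cr / P = 1148.9 / 231 = 4.97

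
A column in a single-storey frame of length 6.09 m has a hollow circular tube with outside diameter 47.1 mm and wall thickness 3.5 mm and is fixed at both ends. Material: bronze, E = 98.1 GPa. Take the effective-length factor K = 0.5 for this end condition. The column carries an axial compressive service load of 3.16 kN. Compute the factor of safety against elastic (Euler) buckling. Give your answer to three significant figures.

Inner diameter d_i = 47.1 − 2×3.5 = 40.10 mm
I = π(d_o⁴ − d_i⁴)/64 = π(47.1⁴ − 40.10⁴)/64 = 1.147×10^5 mm⁴
I = 1.147×10^5 mm⁴ = 1.147×10^-7 m⁴
Effective length L_e = K·L = 0.5 × 6.09 = 3.045 m
P_cr = π²EI / L_e² = π² × 98.1×10⁹ × 1.147×10^-7 / 3.045² = 1.197×10^4 N
Factor of safety n = P_cr / P = 11.972 / 3.16 = 3.79

n ≈ 3.79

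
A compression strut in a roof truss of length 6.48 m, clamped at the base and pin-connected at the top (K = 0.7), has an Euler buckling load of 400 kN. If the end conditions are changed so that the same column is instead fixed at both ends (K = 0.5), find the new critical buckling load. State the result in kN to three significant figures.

P_cr ≈ 784 kN

P_cr ∝ 1/K², so P_cr,new = P_cr,old × (K_old/K_new)² = 400 × (0.7/0.5)²
= 400 × 1.960 = 784 kN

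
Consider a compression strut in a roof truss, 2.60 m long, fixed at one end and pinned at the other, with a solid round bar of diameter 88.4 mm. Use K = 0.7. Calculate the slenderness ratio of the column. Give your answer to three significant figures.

λ ≈ 82.4

I = πd⁴/64 = π×88.4⁴/64 = 2.998×10^6 mm⁴
A = 6.138×10^3 mm²;  r_min = √(I/A) = √(2.998×10^6/6.138×10^3) = 22.10 mm
L_e = K·L = 0.7 × 2.60 m = 1.820 m = 1820.0 mm
λ = L_e / r_min = 1820.0 / 22.10 = 82.4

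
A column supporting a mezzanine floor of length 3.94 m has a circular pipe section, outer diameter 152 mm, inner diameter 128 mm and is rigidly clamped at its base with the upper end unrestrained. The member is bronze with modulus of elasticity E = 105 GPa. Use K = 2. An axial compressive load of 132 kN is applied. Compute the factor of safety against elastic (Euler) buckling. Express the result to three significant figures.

n ≈ 1.65

d_o = 152 mm, d_i = 128 mm
I = π(d_o⁴ − d_i⁴)/64 = π(152⁴ − 128.0⁴)/64 = 1.303×10^7 mm⁴
I = 1.303×10^7 mm⁴ = 1.303×10^-5 m⁴
Effective length L_e = K·L = 2 × 3.94 = 7.880 m
P_cr = π²EI / L_e² = π² × 105×10⁹ × 1.303×10^-5 / 7.880² = 2.174×10^5 N
Factor of safety n = P_cr / P = 217.39 / 132 = 1.65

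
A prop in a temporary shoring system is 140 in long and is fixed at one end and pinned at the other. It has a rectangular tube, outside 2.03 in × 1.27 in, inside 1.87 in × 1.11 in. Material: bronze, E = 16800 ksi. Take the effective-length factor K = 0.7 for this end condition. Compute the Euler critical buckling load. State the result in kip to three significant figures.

P_cr ≈ 2.30 kip

Weak-axis I_min = (h_o·b_o³ − h_i·b_i³)/12 with b_o = 1.27, b_i = 1.110 in (shorter outer/inner sides).
I_min = (2.03×1.27³ − 1.870×1.110³)/12 = 0.1334 in⁴
Effective length L_e = K·L = 0.7 × 140 = 98.00 in
P_cr = π²EI / L_e² = π² × 16800×10³ × 0.1334 / 98.00² = 2.303×10^3 lb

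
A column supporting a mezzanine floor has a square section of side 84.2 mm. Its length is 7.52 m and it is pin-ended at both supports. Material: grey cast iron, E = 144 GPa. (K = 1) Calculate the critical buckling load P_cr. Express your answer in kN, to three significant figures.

P_cr ≈ 105 kN

I = a⁴/12 = 84.2⁴/12 = 4.189×10^6 mm⁴
I = 4.189×10^6 mm⁴ = 4.189×10^-6 m⁴
Effective length L_e = K·L = 1 × 7.52 = 7.520 m
P_cr = π²EI / L_e² = π² × 144×10⁹ × 4.189×10^-6 / 7.520² = 1.053×10^5 N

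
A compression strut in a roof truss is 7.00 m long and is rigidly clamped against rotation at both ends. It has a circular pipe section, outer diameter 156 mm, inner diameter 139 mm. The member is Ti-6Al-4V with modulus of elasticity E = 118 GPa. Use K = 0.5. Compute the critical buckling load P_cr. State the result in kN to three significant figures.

P_cr ≈ 1020 kN

d_o = 156 mm, d_i = 139 mm
I = π(d_o⁴ − d_i⁴)/64 = π(156⁴ − 139.0⁴)/64 = 1.075×10^7 mm⁴
I = 1.075×10^7 mm⁴ = 1.075×10^-5 m⁴
Effective length L_e = K·L = 0.5 × 7.00 = 3.500 m
P_cr = π²EI / L_e² = π² × 118×10⁹ × 1.075×10^-5 / 3.500² = 1.022×10^6 N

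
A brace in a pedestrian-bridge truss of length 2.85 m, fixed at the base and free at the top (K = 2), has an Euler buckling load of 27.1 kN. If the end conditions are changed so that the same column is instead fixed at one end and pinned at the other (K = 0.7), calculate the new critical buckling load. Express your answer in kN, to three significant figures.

P_cr ≈ 221 kN

P_cr ∝ 1/K², so P_cr,new = P_cr,old × (K_old/K_new)² = 27.1 × (2/0.7)²
= 27.1 × 8.163 = 221 kN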